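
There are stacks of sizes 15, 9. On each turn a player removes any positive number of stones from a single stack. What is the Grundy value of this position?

6

Nim-sum: 15 ⊕ 9 = 6.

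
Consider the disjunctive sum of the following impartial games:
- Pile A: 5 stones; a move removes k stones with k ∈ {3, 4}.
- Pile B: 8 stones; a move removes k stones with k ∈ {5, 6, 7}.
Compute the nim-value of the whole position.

0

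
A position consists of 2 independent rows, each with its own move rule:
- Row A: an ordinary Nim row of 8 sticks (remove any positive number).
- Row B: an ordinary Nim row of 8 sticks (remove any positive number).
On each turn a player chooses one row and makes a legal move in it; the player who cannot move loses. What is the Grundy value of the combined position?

0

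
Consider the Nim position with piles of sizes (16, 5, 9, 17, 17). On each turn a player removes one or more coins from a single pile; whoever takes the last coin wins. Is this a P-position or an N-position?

N-position

Nim-sum: 16 ^ 5 ^ 9 ^ 17 ^ 17 = 28.
The nim-sum is 28 ≠ 0, so this is an N-position: the player to move can win.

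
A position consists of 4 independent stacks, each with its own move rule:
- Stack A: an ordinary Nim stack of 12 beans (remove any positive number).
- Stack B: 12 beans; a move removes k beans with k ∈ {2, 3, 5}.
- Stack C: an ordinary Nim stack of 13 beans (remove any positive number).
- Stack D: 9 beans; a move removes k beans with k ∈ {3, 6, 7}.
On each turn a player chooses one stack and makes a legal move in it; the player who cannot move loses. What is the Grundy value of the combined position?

0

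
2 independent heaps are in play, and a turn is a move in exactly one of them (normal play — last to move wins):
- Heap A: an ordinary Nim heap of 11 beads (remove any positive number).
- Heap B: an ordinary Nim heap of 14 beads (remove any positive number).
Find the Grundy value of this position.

Heap A is a plain Nim heap of size 11, so its Grundy value is 11.
Heap B is a plain Nim heap of size 14, so its Grundy value is 14.
By the Sprague-Grundy theorem, the Grundy value of a sum of independent games is the XOR of the component values.
Combined value = 11 ⊕ 14 = 5.

5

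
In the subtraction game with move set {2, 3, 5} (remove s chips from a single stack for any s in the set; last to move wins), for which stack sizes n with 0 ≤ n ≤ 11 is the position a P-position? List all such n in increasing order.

0, 1, 7, 8

Compute g(0), g(1), … for moves {2, 3, 5}:
k:     0  1  2  3  4  5  6  7  8  9 10 11
g(k):  0  0  1  1  2  2  3  0  0  1  1  2
The P-positions (g = 0) in 0..11 are 0, 1, 7, 8.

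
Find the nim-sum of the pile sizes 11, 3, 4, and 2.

Compute the nim-sum pairwise:
11 ⊕ 3 = 8
8 ⊕ 4 = 12
12 ⊕ 2 = 14

14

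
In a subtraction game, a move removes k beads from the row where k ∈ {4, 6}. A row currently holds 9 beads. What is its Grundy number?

Build the Grundy sequence with g(k) = mex{g(k−s) : s ∈ {4, 6}, s ≤ k}:
k:     0  1  2  3  4  5  6  7  8  9
g(k):  0  0  0  0  1  1  1  1  2  2
So g(9) = 2.

2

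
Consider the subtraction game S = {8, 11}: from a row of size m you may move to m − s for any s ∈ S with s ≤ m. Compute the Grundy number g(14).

Grundy values for subtraction set {8, 11}:
g(0) = mex{} = 0
g(1) = mex{} = 0
g(2) = mex{} = 0
g(3) = mex{} = 0
g(4) = mex{} = 0
g(5) = mex{} = 0
g(6) = mex{} = 0
g(7) = mex{} = 0
g(8) = mex{0} = 1
g(9) = mex{0} = 1
g(10) = mex{0} = 1
g(11) = mex{0} = 1
g(12) = mex{0} = 1
g(13) = mex{0} = 1
g(14) = mex{0} = 1
So g(14) = 1.

1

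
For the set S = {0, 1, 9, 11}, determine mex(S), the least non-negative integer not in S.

2

The values 0, 1 are all present; 2 is the first non-negative integer missing from the set.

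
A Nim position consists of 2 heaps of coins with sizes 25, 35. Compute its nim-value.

58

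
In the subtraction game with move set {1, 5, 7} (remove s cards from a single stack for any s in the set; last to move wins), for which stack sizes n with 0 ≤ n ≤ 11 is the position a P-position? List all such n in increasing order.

0, 2, 4, 6, 8, 10

Grundy values for subtraction set {1, 5, 7}:
k:     0  1  2  3  4  5  6  7  8  9 10 11
g(k):  0  1  0  1  0  1  0  1  0  1  0  1
The P-positions (g = 0) in 0..11 are 0, 2, 4, 6, 8, 10.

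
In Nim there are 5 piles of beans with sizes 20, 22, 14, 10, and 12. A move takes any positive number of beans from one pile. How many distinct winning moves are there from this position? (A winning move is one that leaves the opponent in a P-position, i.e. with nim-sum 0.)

Compute the nim-sum pairwise:
20 ^ 22 = 2
2 ^ 14 = 12
12 ^ 10 = 6
6 ^ 12 = 10
The overall nim-sum is X = 10. A pile of size p has a winning move iff p XOR X < p (reduce it to p XOR X).
  20: 20 XOR 10 = 30 ≥ 20 — no move.
  22: 22 XOR 10 = 28 ≥ 22 — no move.
  14: 14 XOR 10 = 4 < 14 — winning move (to 4).
  10: 10 XOR 10 = 0 < 10 — winning move (to 0).
  12: 12 XOR 10 = 6 < 12 — winning move (to 6).
That gives 3 winning moves.

3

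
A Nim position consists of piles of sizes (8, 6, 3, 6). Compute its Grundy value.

11

Compute the nim-sum pairwise:
8 XOR 6 = 14
14 XOR 3 = 13
13 XOR 6 = 11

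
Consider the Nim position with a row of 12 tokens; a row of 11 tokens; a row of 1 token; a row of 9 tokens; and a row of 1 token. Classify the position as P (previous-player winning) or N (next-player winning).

Compute the nim-sum pairwise:
12 ^ 11 = 7
7 ^ 1 = 6
6 ^ 9 = 15
15 ^ 1 = 14
The nim-sum is 14 ≠ 0, so this is an N-position: the player to move can win.

N-position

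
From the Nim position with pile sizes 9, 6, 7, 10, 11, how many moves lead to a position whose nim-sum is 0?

3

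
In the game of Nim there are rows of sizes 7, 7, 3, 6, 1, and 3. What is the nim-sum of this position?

In binary:
  111  (7)
  111  (7)
  011  (3)
  110  (6)
  001  (1)
  011  (3)
  ---
  111  (7)

7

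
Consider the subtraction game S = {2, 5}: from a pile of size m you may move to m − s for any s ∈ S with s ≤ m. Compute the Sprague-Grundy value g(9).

1

Build the Grundy sequence with g(k) = mex{g(k−s) : s ∈ {2, 5}, s ≤ k}:
g(0) = mex{} = 0
g(1) = mex{} = 0
g(2) = mex{0} = 1
g(3) = mex{0} = 1
g(4) = mex{1} = 0
g(5) = mex{0,1} = 2
g(6) = mex{0} = 1
g(7) = mex{1,2} = 0
g(8) = mex{1} = 0
g(9) = mex{0} = 1
So g(9) = 1.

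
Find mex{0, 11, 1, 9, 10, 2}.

The values 0, 1, 2 are all present; 3 is the first non-negative integer missing from the set.

3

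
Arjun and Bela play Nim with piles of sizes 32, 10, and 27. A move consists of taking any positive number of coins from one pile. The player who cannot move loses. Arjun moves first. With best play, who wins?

Compute the nim-sum pairwise:
32 ^ 10 = 42
42 ^ 27 = 49
The nim-sum is 49 ≠ 0, so this is an N-position: the player to move can win; Arjun has a winning move.

Arjun wins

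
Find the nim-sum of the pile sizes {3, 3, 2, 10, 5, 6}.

11

Bitwise XOR of the heap sizes:
  0011  (3)
  0011  (3)
  0010  (2)
  1010  (10)
  0101  (5)
  0110  (6)
  ----
  1011  (11)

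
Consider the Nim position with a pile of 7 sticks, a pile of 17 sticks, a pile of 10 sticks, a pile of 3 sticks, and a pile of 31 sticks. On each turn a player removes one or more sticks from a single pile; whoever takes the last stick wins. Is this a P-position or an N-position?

P-position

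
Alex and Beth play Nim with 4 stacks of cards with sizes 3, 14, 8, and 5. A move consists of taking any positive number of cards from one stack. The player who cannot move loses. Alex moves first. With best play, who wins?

Nim-sum: 3 ^ 14 ^ 8 ^ 5 = 0.
The nim-sum is 0, so this is a P-position: the player to move is in a losing position under optimal play; Alex is about to move from it and so loses — Beth wins.

Beth wins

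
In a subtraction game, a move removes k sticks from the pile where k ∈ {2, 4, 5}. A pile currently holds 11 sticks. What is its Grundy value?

2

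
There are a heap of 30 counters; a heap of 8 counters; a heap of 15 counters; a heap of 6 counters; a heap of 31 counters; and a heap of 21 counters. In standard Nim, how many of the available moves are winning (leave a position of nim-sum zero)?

In binary:
  11110  (30)
  01000  (8)
  01111  (15)
  00110  (6)
  11111  (31)
  10101  (21)
  -----
  10101  (21)
The overall nim-sum is X = 21. A heap of size p has a winning move iff p XOR X < p (reduce it to p XOR X).
  30: 30 XOR 21 = 11 < 30 — winning move (to 11).
  8: 8 XOR 21 = 29 ≥ 8 — no move.
  15: 15 XOR 21 = 26 ≥ 15 — no move.
  6: 6 XOR 21 = 19 ≥ 6 — no move.
  31: 31 XOR 21 = 10 < 31 — winning move (to 10).
  21: 21 XOR 21 = 0 < 21 — winning move (to 0).
That gives 3 winning moves.

3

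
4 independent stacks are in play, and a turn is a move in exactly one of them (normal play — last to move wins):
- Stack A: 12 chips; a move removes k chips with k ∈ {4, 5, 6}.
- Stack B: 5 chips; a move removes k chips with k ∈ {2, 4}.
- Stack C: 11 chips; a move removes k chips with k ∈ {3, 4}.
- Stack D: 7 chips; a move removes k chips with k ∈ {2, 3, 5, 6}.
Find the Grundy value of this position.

For stack A, compute g(0), g(1), … with moves {4, 5, 6}:
g(0) = mex{} = 0
g(1) = mex{} = 0
g(2) = mex{} = 0
g(3) = mex{} = 0
g(4) = mex{0} = 1
g(5) = mex{0} = 1
g(6) = mex{0} = 1
g(7) = mex{0} = 1
g(8) = mex{0,1} = 2
g(9) = mex{0,1} = 2
g(10) = mex{1} = 0
g(11) = mex{1} = 0
g(12) = mex{1,2} = 0
So g(12) = 0.
Build the Grundy sequence for stack B with g(k) = mex{g(k−s) : s ∈ {2, 4}, s ≤ k}:
k:     0  1  2  3  4  5
g(k):  0  0  1  1  2  2
So g(5) = 2.
Grundy values for stack C (subtraction set {3, 4}):
k:     0  1  2  3  4  5  6  7  8  9 10 11
g(k):  0  0  0  1  1  1  2  0  0  0  1  1
So g(11) = 1.
Grundy values for stack D (subtraction set {2, 3, 5, 6}):
g(0) = mex{} = 0
g(1) = mex{} = 0
g(2) = mex{0} = 1
g(3) = mex{0} = 1
g(4) = mex{0,1} = 2
g(5) = mex{0,1} = 2
g(6) = mex{0,1,2} = 3
g(7) = mex{0,1,2} = 3
So g(7) = 3.
The value of a disjunctive sum is the nim-sum of the parts.
Combined value = 0 ⊕ 2 ⊕ 1 ⊕ 3 = 0.

0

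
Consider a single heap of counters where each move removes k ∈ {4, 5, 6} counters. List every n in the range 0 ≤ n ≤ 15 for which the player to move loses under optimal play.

0, 1, 2, 3, 10, 11, 12, 13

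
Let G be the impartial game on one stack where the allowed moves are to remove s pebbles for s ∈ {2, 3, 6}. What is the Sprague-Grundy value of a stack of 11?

1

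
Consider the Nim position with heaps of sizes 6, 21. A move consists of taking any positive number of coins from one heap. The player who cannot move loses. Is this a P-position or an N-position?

Bitwise XOR of the heap sizes:
  00110  (6)
  10101  (21)
  -----
  10011  (19)
The nim-sum is 19 ≠ 0, so this is an N-position: the player to move can win.

N-position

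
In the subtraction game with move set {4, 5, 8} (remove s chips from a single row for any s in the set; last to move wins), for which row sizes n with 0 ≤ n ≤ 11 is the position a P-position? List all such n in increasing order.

0, 1, 2, 3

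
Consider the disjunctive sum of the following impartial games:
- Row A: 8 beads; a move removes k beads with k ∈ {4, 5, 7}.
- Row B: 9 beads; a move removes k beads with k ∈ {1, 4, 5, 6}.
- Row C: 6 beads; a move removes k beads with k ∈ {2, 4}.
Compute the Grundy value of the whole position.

2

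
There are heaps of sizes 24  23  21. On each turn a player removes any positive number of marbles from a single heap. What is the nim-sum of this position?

Nim-sum: 24 ^ 23 ^ 21 = 26.

26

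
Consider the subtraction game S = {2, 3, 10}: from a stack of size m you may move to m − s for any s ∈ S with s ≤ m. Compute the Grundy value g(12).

0

Grundy values for subtraction set {2, 3, 10}:
g(0) = mex{} = 0
g(1) = mex{} = 0
g(2) = mex{0} = 1
g(3) = mex{0} = 1
g(4) = mex{0,1} = 2
g(5) = mex{1} = 0
g(6) = mex{1,2} = 0
g(7) = mex{0,2} = 1
g(8) = mex{0} = 1
g(9) = mex{0,1} = 2
g(10) = mex{0,1} = 2
g(11) = mex{0,1,2} = 3
g(12) = mex{1,2} = 0
So g(12) = 0.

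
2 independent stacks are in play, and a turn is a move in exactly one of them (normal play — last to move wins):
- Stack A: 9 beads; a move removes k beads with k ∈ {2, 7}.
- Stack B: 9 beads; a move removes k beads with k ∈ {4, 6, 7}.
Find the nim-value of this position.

2

For stack A, compute g(0), g(1), … with moves {2, 7}:
g(0) = mex{} = 0
g(1) = mex{} = 0
g(2) = mex{0} = 1
g(3) = mex{0} = 1
g(4) = mex{1} = 0
g(5) = mex{1} = 0
g(6) = mex{0} = 1
g(7) = mex{0} = 1
g(8) = mex{0,1} = 2
g(9) = mex{1} = 0
So g(9) = 0.
Grundy values for stack B (subtraction set {4, 6, 7}):
g(0) = mex{} = 0
g(1) = mex{} = 0
g(2) = mex{} = 0
g(3) = mex{} = 0
g(4) = mex{0} = 1
g(5) = mex{0} = 1
g(6) = mex{0} = 1
g(7) = mex{0} = 1
g(8) = mex{0,1} = 2
g(9) = mex{0,1} = 2
So g(9) = 2.
By the Sprague-Grundy theorem, the Grundy value of a sum of independent games is the XOR of the component values.
Combined value = 0 ⊕ 2 = 2.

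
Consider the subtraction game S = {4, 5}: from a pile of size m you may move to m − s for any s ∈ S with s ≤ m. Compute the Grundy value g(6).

1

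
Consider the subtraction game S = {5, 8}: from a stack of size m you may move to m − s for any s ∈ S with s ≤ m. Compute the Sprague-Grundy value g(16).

0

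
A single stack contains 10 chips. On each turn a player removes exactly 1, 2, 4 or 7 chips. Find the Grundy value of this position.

1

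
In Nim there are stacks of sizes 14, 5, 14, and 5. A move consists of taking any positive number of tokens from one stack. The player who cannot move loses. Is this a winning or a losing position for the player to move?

Compute the nim-sum pairwise:
14 XOR 5 = 11
11 XOR 14 = 5
5 XOR 5 = 0
The nim-sum is 0, so this is a P-position: the player to move is in a losing position under optimal play.

Losing position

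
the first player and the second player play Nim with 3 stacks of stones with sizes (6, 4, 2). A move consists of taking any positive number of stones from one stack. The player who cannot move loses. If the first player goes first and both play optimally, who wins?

Compute the nim-sum pairwise:
6 ⊕ 4 = 2
2 ⊕ 2 = 0
The nim-sum is 0, so this is a P-position: the player to move is in a losing position under optimal play; the first player is about to move from it and so loses — the second player wins.

the second player wins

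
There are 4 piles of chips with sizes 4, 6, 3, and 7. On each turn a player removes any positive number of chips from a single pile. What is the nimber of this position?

6

In binary:
  100  (4)
  110  (6)
  011  (3)
  111  (7)
  ---
  110  (6)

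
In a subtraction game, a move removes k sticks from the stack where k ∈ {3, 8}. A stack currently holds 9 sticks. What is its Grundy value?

Build the Grundy sequence with g(k) = mex{g(k−s) : s ∈ {3, 8}, s ≤ k}:
g(0) = mex{} = 0
g(1) = mex{} = 0
g(2) = mex{} = 0
g(3) = mex{0} = 1
g(4) = mex{0} = 1
g(5) = mex{0} = 1
g(6) = mex{1} = 0
g(7) = mex{1} = 0
g(8) = mex{0,1} = 2
g(9) = mex{0} = 1
So g(9) = 1.

1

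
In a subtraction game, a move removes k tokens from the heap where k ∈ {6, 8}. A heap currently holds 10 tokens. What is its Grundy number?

Build the Grundy sequence with g(k) = mex{g(k−s) : s ∈ {6, 8}, s ≤ k}:
k:     0  1  2  3  4  5  6  7  8  9 10
g(k):  0  0  0  0  0  0  1  1  1  1  1
So g(10) = 1.

1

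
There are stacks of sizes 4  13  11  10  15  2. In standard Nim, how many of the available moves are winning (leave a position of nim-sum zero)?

3

Nim-sum: 4 ⊕ 13 ⊕ 11 ⊕ 10 ⊕ 15 ⊕ 2 = 5.
The overall nim-sum is X = 5. A stack of size p has a winning move iff p XOR X < p (reduce it to p XOR X).
  4: 4 XOR 5 = 1 < 4 — winning move (to 1).
  13: 13 XOR 5 = 8 < 13 — winning move (to 8).
  11: 11 XOR 5 = 14 ≥ 11 — no move.
  10: 10 XOR 5 = 15 ≥ 10 — no move.
  15: 15 XOR 5 = 10 < 15 — winning move (to 10).
  2: 2 XOR 5 = 7 ≥ 2 — no move.
That gives 3 winning moves.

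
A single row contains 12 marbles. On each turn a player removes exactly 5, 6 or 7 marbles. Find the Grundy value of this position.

Compute g(0), g(1), … for moves {5, 6, 7}:
k:     0  1  2  3  4  5  6  7  8  9 10 11 12
g(k):  0  0  0  0  0  1  1  1  1  1  2  2  0
So g(12) = 0.

0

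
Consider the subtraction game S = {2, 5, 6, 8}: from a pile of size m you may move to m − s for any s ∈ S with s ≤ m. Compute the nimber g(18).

Compute g(0), g(1), … for moves {2, 5, 6, 8}:
k:     0  1  2  3  4  5  6  7  8  9 10 11 12 13 14 15 16 17 18
g(k):  0  0  1  1  0  2  1  3  2  2  3  0  2  1  0  0  1  1  0
So g(18) = 0.

0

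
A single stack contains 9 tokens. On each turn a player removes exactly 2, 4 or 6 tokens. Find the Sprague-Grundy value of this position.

0

Grundy values for subtraction set {2, 4, 6}:
g(0) = mex{} = 0
g(1) = mex{} = 0
g(2) = mex{0} = 1
g(3) = mex{0} = 1
g(4) = mex{0,1} = 2
g(5) = mex{0,1} = 2
g(6) = mex{0,1,2} = 3
g(7) = mex{0,1,2} = 3
g(8) = mex{1,2,3} = 0
g(9) = mex{1,2,3} = 0
So g(9) = 0.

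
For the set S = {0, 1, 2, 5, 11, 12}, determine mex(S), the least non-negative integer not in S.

3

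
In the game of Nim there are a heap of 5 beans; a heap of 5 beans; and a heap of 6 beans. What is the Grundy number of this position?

6

Compute the nim-sum pairwise:
5 ⊕ 5 = 0
0 ⊕ 6 = 6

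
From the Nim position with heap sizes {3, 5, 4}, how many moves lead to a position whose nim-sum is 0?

1

Compute the nim-sum pairwise:
3 ^ 5 = 6
6 ^ 4 = 2
The overall nim-sum is X = 2. A heap of size p has a winning move iff p XOR X < p (reduce it to p XOR X).
  3: 3 XOR 2 = 1 < 3 — winning move (to 1).
  5: 5 XOR 2 = 7 ≥ 5 — no move.
  4: 4 XOR 2 = 6 ≥ 4 — no move.
That gives 1 winning move.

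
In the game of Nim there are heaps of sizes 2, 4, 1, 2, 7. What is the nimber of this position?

2

Nim-sum: 2 XOR 4 XOR 1 XOR 2 XOR 7 = 2.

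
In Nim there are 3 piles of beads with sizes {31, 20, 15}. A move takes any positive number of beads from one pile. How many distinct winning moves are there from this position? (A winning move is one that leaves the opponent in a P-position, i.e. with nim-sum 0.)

3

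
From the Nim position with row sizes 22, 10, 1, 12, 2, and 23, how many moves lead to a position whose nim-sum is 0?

Compute the nim-sum pairwise:
22 XOR 10 = 28
28 XOR 1 = 29
29 XOR 12 = 17
17 XOR 2 = 19
19 XOR 23 = 4
The overall nim-sum is X = 4. A row of size p has a winning move iff p XOR X < p (reduce it to p XOR X).
  22: 22 XOR 4 = 18 < 22 — winning move (to 18).
  10: 10 XOR 4 = 14 ≥ 10 — no move.
  1: 1 XOR 4 = 5 ≥ 1 — no move.
  12: 12 XOR 4 = 8 < 12 — winning move (to 8).
  2: 2 XOR 4 = 6 ≥ 2 — no move.
  23: 23 XOR 4 = 19 < 23 — winning move (to 19).
That gives 3 winning moves.

3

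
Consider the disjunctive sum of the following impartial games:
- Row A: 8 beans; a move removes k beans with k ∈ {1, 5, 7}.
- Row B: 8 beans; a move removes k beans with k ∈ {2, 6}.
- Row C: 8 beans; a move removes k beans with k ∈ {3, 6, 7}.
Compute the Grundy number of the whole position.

2

Grundy values for row A (subtraction set {1, 5, 7}):
g(0) = mex{} = 0
g(1) = mex{0} = 1
g(2) = mex{1} = 0
g(3) = mex{0} = 1
g(4) = mex{1} = 0
g(5) = mex{0} = 1
g(6) = mex{1} = 0
g(7) = mex{0} = 1
g(8) = mex{1} = 0
So g(8) = 0.
Build the Grundy sequence for row B with g(k) = mex{g(k−s) : s ∈ {2, 6}, s ≤ k}:
g(0) = mex{} = 0
g(1) = mex{} = 0
g(2) = mex{0} = 1
g(3) = mex{0} = 1
g(4) = mex{1} = 0
g(5) = mex{1} = 0
g(6) = mex{0} = 1
g(7) = mex{0} = 1
g(8) = mex{1} = 0
So g(8) = 0.
Grundy values for row C (subtraction set {3, 6, 7}):
g(0) = mex{} = 0
g(1) = mex{} = 0
g(2) = mex{} = 0
g(3) = mex{0} = 1
g(4) = mex{0} = 1
g(5) = mex{0} = 1
g(6) = mex{0,1} = 2
g(7) = mex{0,1} = 2
g(8) = mex{0,1} = 2
So g(8) = 2.
By the Sprague-Grundy theorem, the Grundy value of a sum of independent games is the XOR of the component values.
Combined value = 0 ⊕ 0 ⊕ 2 = 2.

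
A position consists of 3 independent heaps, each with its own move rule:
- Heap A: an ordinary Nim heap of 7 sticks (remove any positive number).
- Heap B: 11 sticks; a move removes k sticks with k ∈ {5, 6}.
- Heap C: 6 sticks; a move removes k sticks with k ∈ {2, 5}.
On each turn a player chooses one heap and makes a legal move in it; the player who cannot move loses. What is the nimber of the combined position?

6

Heap A is a plain Nim heap of size 7, so its Grundy value is 7.
Grundy values for heap B (subtraction set {5, 6}):
k:     0  1  2  3  4  5  6  7  8  9 10 11
g(k):  0  0  0  0  0  1  1  1  1  1  2  0
So g(11) = 0.
Build the Grundy sequence for heap C with g(k) = mex{g(k−s) : s ∈ {2, 5}, s ≤ k}:
g(0) = mex{} = 0
g(1) = mex{} = 0
g(2) = mex{0} = 1
g(3) = mex{0} = 1
g(4) = mex{1} = 0
g(5) = mex{0,1} = 2
g(6) = mex{0} = 1
So g(6) = 1.
The value of a disjunctive sum is the nim-sum of the parts.
Combined value = 7 XOR 0 XOR 1 = 6.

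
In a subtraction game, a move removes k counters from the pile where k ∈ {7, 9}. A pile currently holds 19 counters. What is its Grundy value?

0

Compute g(0), g(1), … for moves {7, 9}:
k:     0  1  2  3  4  5  6  7  8  9 10 11 12 13 14 15 16 17 18 19
g(k):  0  0  0  0  0  0  0  1  1  1  1  1  1  1  2  2  0  0  0  0
So g(19) = 0.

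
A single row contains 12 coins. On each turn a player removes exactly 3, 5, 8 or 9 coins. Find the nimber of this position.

Grundy values for subtraction set {3, 5, 8, 9}:
g(0) = mex{} = 0
g(1) = mex{} = 0
g(2) = mex{} = 0
g(3) = mex{0} = 1
g(4) = mex{0} = 1
g(5) = mex{0} = 1
g(6) = mex{0,1} = 2
g(7) = mex{0,1} = 2
g(8) = mex{0,1} = 2
g(9) = mex{0,1,2} = 3
g(10) = mex{0,1,2} = 3
g(11) = mex{0,1,2} = 3
g(12) = mex{1,2,3} = 0
So g(12) = 0.

0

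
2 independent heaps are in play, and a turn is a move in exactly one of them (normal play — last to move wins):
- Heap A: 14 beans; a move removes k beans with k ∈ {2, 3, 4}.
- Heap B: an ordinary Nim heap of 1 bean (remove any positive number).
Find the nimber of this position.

0

For heap A, compute g(0), g(1), … with moves {2, 3, 4}:
k:     0  1  2  3  4  5  6  7  8  9 10 11 12 13 14
g(k):  0  0  1  1  2  2  0  0  1  1  2  2  0  0  1
So g(14) = 1.
Heap B is a plain Nim heap of size 1, so its Grundy value is 1.
By the Sprague-Grundy theorem, the Grundy value of a sum of independent games is the XOR of the component values.
Combined value = 1 XOR 1 = 0.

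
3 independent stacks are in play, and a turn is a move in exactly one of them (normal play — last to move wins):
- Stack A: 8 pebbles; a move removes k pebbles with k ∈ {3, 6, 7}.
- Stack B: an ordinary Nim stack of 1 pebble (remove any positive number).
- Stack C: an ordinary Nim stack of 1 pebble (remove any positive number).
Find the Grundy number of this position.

2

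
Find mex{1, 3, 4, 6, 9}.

0

0 is not in the set, so the mex is 0.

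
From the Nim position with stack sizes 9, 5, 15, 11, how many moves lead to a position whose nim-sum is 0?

3

Compute the nim-sum pairwise:
9 XOR 5 = 12
12 XOR 15 = 3
3 XOR 11 = 8
The overall nim-sum is X = 8. A stack of size p has a winning move iff p XOR X < p (reduce it to p XOR X).
  9: 9 XOR 8 = 1 < 9 — winning move (to 1).
  5: 5 XOR 8 = 13 ≥ 5 — no move.
  15: 15 XOR 8 = 7 < 15 — winning move (to 7).
  11: 11 XOR 8 = 3 < 11 — winning move (to 3).
That gives 3 winning moves.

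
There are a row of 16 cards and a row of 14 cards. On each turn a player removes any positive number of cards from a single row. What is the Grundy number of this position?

Compute the nim-sum pairwise:
16 ⊕ 14 = 30

30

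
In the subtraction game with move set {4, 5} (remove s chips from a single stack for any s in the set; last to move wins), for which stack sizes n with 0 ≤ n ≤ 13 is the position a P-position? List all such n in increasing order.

Compute g(0), g(1), … for moves {4, 5}:
k:     0  1  2  3  4  5  6  7  8  9 10 11 12 13
g(k):  0  0  0  0  1  1  1  1  2  0  0  0  0  1
The P-positions (g = 0) in 0..13 are 0, 1, 2, 3, 9, 10, 11, 12.

0, 1, 2, 3, 9, 10, 11, 12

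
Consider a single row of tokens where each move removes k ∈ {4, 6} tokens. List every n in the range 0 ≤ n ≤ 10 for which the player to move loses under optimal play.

Grundy values for subtraction set {4, 6}:
g(0) = mex{} = 0
g(1) = mex{} = 0
g(2) = mex{} = 0
g(3) = mex{} = 0
g(4) = mex{0} = 1
g(5) = mex{0} = 1
g(6) = mex{0} = 1
g(7) = mex{0} = 1
g(8) = mex{0,1} = 2
g(9) = mex{0,1} = 2
g(10) = mex{1} = 0
The P-positions (g = 0) in 0..10 are 0, 1, 2, 3, 10.

0, 1, 2, 3, 10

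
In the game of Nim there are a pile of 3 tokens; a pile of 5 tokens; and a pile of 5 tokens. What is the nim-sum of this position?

Compute the nim-sum pairwise:
3 ^ 5 = 6
6 ^ 5 = 3

3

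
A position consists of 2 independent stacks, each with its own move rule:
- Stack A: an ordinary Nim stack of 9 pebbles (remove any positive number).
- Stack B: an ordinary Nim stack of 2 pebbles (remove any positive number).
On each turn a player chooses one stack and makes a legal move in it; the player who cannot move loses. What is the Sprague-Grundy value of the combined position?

Stack A is a plain Nim stack of size 9, so its Grundy value is 9.
Stack B is a plain Nim stack of size 2, so its Grundy value is 2.
The value of a disjunctive sum is the nim-sum of the parts.
Combined value = 9 ⊕ 2 = 11.

11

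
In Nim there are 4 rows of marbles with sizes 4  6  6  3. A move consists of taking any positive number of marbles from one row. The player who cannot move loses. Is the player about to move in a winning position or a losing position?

Winning position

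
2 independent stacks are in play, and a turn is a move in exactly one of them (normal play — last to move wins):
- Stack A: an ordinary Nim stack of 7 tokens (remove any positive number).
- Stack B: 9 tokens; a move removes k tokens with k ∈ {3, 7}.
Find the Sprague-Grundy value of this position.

Stack A is a plain Nim stack of size 7, so its Grundy value is 7.
Build the Grundy sequence for stack B with g(k) = mex{g(k−s) : s ∈ {3, 7}, s ≤ k}:
k:     0  1  2  3  4  5  6  7  8  9
g(k):  0  0  0  1  1  1  0  2  2  1
So g(9) = 1.
By the Sprague-Grundy theorem, the Grundy value of a sum of independent games is the XOR of the component values.
Combined value = 7 ⊕ 1 = 6.

6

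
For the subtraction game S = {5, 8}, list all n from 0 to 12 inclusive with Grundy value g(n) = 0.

0, 1, 2, 3, 4

Compute g(0), g(1), … for moves {5, 8}:
k:     0  1  2  3  4  5  6  7  8  9 10 11 12
g(k):  0  0  0  0  0  1  1  1  1  1  2  2  2
The P-positions (g = 0) in 0..12 are 0, 1, 2, 3, 4.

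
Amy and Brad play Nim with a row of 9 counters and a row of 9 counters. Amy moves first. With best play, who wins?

Brad wins

Write each in binary and XOR column by column:
  1001  (9)
  1001  (9)
  ----
  0000  (0)
The nim-sum is 0, so this is a P-position: the player to move is in a losing position under optimal play; Amy is about to move from it and so loses — Brad wins.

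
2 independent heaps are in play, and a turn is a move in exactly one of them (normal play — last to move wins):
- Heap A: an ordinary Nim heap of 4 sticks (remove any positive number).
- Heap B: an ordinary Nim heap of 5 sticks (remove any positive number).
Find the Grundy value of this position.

1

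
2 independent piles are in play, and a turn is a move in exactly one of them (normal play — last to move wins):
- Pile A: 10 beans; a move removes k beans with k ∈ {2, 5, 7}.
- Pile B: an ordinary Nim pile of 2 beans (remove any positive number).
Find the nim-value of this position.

2

Grundy values for pile A (subtraction set {2, 5, 7}):
k:     0  1  2  3  4  5  6  7  8  9 10
g(k):  0  0  1  1  0  2  1  3  2  2  0
So g(10) = 0.
Pile B is a plain Nim pile of size 2, so its Grundy value is 2.
The value of a disjunctive sum is the nim-sum of the parts.
Combined value = 0 ⊕ 2 = 2.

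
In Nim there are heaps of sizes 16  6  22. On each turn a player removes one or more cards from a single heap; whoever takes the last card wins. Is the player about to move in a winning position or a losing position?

Losing position

In binary:
  10000  (16)
  00110  (6)
  10110  (22)
  -----
  00000  (0)
The nim-sum is 0, so this is a P-position: the player to move is in a losing position under optimal play.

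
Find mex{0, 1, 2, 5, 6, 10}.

3

The values 0, 1, 2 are all present; 3 is the first non-negative integer missing from the set.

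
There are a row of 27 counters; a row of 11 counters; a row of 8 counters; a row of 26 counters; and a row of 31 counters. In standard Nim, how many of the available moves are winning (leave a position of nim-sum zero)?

Nim-sum: 27 ⊕ 11 ⊕ 8 ⊕ 26 ⊕ 31 = 29.
The overall nim-sum is X = 29. A row of size p has a winning move iff p XOR X < p (reduce it to p XOR X).
  27: 27 XOR 29 = 6 < 27 — winning move (to 6).
  11: 11 XOR 29 = 22 ≥ 11 — no move.
  8: 8 XOR 29 = 21 ≥ 8 — no move.
  26: 26 XOR 29 = 7 < 26 — winning move (to 7).
  31: 31 XOR 29 = 2 < 31 — winning move (to 2).
That gives 3 winning moves.

3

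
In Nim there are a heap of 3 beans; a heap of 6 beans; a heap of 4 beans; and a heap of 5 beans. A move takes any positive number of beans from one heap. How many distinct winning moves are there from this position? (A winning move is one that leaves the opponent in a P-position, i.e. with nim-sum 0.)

Compute the nim-sum pairwise:
3 ⊕ 6 = 5
5 ⊕ 4 = 1
1 ⊕ 5 = 4
The overall nim-sum is X = 4. A heap of size p has a winning move iff p XOR X < p (reduce it to p XOR X).
  3: 3 XOR 4 = 7 ≥ 3 — no move.
  6: 6 XOR 4 = 2 < 6 — winning move (to 2).
  4: 4 XOR 4 = 0 < 4 — winning move (to 0).
  5: 5 XOR 4 = 1 < 5 — winning move (to 1).
That gives 3 winning moves.

3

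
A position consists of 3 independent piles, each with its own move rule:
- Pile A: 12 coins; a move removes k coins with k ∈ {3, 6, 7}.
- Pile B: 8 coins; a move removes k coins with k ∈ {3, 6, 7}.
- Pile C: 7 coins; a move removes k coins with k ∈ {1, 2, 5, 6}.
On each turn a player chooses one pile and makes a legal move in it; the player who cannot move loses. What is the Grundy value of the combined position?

For pile A, compute g(0), g(1), … with moves {3, 6, 7}:
k:     0  1  2  3  4  5  6  7  8  9 10 11 12
g(k):  0  0  0  1  1  1  2  2  2  3  0  0  0
So g(12) = 0.
Grundy values for pile B (subtraction set {3, 6, 7}):
k:     0  1  2  3  4  5  6  7  8
g(k):  0  0  0  1  1  1  2  2  2
So g(8) = 2.
For pile C, compute g(0), g(1), … with moves {1, 2, 5, 6}:
g(0) = mex{} = 0
g(1) = mex{0} = 1
g(2) = mex{0,1} = 2
g(3) = mex{1,2} = 0
g(4) = mex{0,2} = 1
g(5) = mex{0,1} = 2
g(6) = mex{0,1,2} = 3
g(7) = mex{1,2,3} = 0
So g(7) = 0.
The value of a disjunctive sum is the nim-sum of the parts.
Combined value = 0 XOR 2 XOR 0 = 2.

2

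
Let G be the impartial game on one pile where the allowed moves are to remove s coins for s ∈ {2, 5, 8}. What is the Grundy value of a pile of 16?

1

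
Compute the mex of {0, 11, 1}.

2

The values 0, 1 are all present; 2 is the first non-negative integer missing from the set.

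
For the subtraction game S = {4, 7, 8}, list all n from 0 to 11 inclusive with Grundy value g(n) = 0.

0, 1, 2, 3

Compute g(0), g(1), … for moves {4, 7, 8}:
k:     0  1  2  3  4  5  6  7  8  9 10 11
g(k):  0  0  0  0  1  1  1  1  2  2  2  2
The P-positions (g = 0) in 0..11 are 0, 1, 2, 3.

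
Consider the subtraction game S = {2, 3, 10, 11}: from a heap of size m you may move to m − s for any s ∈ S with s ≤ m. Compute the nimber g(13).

0

Build the Grundy sequence with g(k) = mex{g(k−s) : s ∈ {2, 3, 10, 11}, s ≤ k}:
k:     0  1  2  3  4  5  6  7  8  9 10 11 12 13
g(k):  0  0  1  1  2  0  0  1  1  2  2  3  3  0
So g(13) = 0.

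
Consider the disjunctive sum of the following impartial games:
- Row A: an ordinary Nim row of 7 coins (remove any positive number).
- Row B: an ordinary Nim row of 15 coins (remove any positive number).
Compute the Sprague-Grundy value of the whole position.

8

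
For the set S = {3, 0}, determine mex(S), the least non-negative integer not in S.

0 is in the set but 1 is not, so the mex is 1.

1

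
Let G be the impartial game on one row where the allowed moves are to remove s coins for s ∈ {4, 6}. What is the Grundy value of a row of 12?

0

Build the Grundy sequence with g(k) = mex{g(k−s) : s ∈ {4, 6}, s ≤ k}:
k:     0  1  2  3  4  5  6  7  8  9 10 11 12
g(k):  0  0  0  0  1  1  1  1  2  2  0  0  0
So g(12) = 0.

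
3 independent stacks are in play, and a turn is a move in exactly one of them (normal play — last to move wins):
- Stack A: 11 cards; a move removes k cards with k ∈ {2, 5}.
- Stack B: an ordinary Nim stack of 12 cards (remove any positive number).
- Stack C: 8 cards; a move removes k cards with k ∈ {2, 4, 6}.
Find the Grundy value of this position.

12

For stack A, compute g(0), g(1), … with moves {2, 5}:
k:     0  1  2  3  4  5  6  7  8  9 10 11
g(k):  0  0  1  1  0  2  1  0  0  1  1  0
So g(11) = 0.
Stack B is a plain Nim stack of size 12, so its Grundy value is 12.
Build the Grundy sequence for stack C with g(k) = mex{g(k−s) : s ∈ {2, 4, 6}, s ≤ k}:
g(0) = mex{} = 0
g(1) = mex{} = 0
g(2) = mex{0} = 1
g(3) = mex{0} = 1
g(4) = mex{0,1} = 2
g(5) = mex{0,1} = 2
g(6) = mex{0,1,2} = 3
g(7) = mex{0,1,2} = 3
g(8) = mex{1,2,3} = 0
So g(8) = 0.
The value of a disjunctive sum is the nim-sum of the parts.
Combined value = 0 ⊕ 12 ⊕ 0 = 12.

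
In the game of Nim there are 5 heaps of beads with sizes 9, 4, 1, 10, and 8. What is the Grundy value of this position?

Compute the nim-sum pairwise:
9 ^ 4 = 13
13 ^ 1 = 12
12 ^ 10 = 6
6 ^ 8 = 14

14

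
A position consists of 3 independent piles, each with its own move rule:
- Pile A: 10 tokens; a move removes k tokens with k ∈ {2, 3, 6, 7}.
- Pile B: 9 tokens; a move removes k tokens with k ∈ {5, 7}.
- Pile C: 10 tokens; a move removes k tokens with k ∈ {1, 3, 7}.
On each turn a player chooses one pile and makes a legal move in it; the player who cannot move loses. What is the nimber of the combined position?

1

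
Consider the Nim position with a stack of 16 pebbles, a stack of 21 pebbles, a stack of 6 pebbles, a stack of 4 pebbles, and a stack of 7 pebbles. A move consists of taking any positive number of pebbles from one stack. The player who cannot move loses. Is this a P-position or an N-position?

P-position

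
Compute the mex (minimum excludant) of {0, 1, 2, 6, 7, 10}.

The values 0, 1, 2 are all present; 3 is the first non-negative integer missing from the set.

3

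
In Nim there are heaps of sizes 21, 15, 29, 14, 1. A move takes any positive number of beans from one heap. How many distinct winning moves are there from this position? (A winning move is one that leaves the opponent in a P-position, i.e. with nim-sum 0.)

3

In binary:
  10101  (21)
  01111  (15)
  11101  (29)
  01110  (14)
  00001  (1)
  -----
  01000  (8)
The overall nim-sum is X = 8. A heap of size p has a winning move iff p XOR X < p (reduce it to p XOR X).
  21: 21 XOR 8 = 29 ≥ 21 — no move.
  15: 15 XOR 8 = 7 < 15 — winning move (to 7).
  29: 29 XOR 8 = 21 < 29 — winning move (to 21).
  14: 14 XOR 8 = 6 < 14 — winning move (to 6).
  1: 1 XOR 8 = 9 ≥ 1 — no move.
That gives 3 winning moves.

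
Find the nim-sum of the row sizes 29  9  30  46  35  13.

Compute the nim-sum pairwise:
29 ^ 9 = 20
20 ^ 30 = 10
10 ^ 46 = 36
36 ^ 35 = 7
7 ^ 13 = 10

10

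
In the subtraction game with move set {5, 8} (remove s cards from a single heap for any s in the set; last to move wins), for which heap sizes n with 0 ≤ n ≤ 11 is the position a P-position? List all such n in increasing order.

0, 1, 2, 3, 4

Compute g(0), g(1), … for moves {5, 8}:
k:     0  1  2  3  4  5  6  7  8  9 10 11
g(k):  0  0  0  0  0  1  1  1  1  1  2  2
The P-positions (g = 0) in 0..11 are 0, 1, 2, 3, 4.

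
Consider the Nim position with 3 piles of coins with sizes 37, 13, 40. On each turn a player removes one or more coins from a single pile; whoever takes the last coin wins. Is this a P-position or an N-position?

P-position

Nim-sum: 37 XOR 13 XOR 40 = 0.
The nim-sum is 0, so this is a P-position: the player to move is in a losing position under optimal play.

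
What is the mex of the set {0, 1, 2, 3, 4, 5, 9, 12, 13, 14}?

6

The values 0, 1, 2, 3, 4, 5 are all present; 6 is the first non-negative integer missing from the set.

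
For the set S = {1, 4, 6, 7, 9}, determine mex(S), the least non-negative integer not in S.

0 is not in the set, so the mex is 0.

0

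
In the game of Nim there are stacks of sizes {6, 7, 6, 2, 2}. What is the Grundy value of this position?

7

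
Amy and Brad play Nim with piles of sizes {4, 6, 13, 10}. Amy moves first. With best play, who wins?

Compute the nim-sum pairwise:
4 ⊕ 6 = 2
2 ⊕ 13 = 15
15 ⊕ 10 = 5
The nim-sum is 5 ≠ 0, so this is an N-position: the player to move can win; Amy has a winning move.

Amy wins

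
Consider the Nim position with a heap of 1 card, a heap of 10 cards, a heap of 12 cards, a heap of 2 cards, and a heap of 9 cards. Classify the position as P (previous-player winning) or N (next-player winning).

Write each in binary and XOR column by column:
  0001  (1)
  1010  (10)
  1100  (12)
  0010  (2)
  1001  (9)
  ----
  1100  (12)
The nim-sum is 12 ≠ 0, so this is an N-position: the player to move can win.

N-position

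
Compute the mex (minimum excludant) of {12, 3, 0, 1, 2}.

4

The values 0, 1, 2, 3 are all present; 4 is the first non-negative integer missing from the set.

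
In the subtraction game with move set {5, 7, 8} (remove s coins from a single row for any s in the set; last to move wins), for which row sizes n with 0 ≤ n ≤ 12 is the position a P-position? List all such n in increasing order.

Compute g(0), g(1), … for moves {5, 7, 8}:
g(0) = mex{} = 0
g(1) = mex{} = 0
g(2) = mex{} = 0
g(3) = mex{} = 0
g(4) = mex{} = 0
g(5) = mex{0} = 1
g(6) = mex{0} = 1
g(7) = mex{0} = 1
g(8) = mex{0} = 1
g(9) = mex{0} = 1
g(10) = mex{0,1} = 2
g(11) = mex{0,1} = 2
g(12) = mex{0,1} = 2
The P-positions (g = 0) in 0..12 are 0, 1, 2, 3, 4.

0, 1, 2, 3, 4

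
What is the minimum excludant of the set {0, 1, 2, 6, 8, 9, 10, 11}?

The values 0, 1, 2 are all present; 3 is the first non-negative integer missing from the set.

3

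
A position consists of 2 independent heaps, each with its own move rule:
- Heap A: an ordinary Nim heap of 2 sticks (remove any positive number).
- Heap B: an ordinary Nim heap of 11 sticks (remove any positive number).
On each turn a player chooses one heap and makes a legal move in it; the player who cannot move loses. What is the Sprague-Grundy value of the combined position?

9

Heap A is a plain Nim heap of size 2, so its Grundy value is 2.
Heap B is a plain Nim heap of size 11, so its Grundy value is 11.
By the Sprague-Grundy theorem, the Grundy value of a sum of independent games is the XOR of the component values.
Combined value = 2 ⊕ 11 = 9.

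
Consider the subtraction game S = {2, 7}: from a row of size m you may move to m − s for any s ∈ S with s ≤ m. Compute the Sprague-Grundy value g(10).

Grundy values for subtraction set {2, 7}:
g(0) = mex{} = 0
g(1) = mex{} = 0
g(2) = mex{0} = 1
g(3) = mex{0} = 1
g(4) = mex{1} = 0
g(5) = mex{1} = 0
g(6) = mex{0} = 1
g(7) = mex{0} = 1
g(8) = mex{0,1} = 2
g(9) = mex{1} = 0
g(10) = mex{1,2} = 0
So g(10) = 0.

0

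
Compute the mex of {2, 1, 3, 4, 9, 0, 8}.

5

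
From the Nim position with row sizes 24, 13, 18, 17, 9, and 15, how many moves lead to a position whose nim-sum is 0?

Bitwise XOR of the heap sizes:
  11000  (24)
  01101  (13)
  10010  (18)
  10001  (17)
  01001  (9)
  01111  (15)
  -----
  10000  (16)
The overall nim-sum is X = 16. A row of size p has a winning move iff p XOR X < p (reduce it to p XOR X).
  24: 24 XOR 16 = 8 < 24 — winning move (to 8).
  13: 13 XOR 16 = 29 ≥ 13 — no move.
  18: 18 XOR 16 = 2 < 18 — winning move (to 2).
  17: 17 XOR 16 = 1 < 17 — winning move (to 1).
  9: 9 XOR 16 = 25 ≥ 9 — no move.
  15: 15 XOR 16 = 31 ≥ 15 — no move.
That gives 3 winning moves.

3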